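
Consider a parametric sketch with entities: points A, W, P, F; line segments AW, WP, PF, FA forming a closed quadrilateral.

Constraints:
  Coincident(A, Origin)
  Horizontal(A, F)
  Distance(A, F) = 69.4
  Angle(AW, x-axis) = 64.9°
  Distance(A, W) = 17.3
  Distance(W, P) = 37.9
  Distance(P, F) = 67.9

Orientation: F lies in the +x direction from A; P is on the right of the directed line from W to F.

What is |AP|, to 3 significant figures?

22.8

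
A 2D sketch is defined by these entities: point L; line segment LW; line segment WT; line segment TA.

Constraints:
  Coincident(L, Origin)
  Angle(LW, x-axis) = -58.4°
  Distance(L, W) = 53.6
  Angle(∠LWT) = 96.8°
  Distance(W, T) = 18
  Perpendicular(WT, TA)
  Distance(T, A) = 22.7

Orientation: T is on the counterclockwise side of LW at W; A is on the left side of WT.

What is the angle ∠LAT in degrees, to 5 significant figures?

141.42°

∠LWT = 96.8°, so WT runs at -58.4° + (180° − 96.8°) = 24.800° from the x-axis; with |WT| = 18.0, T = W + 18.0·(cos 24.800°, sin 24.800°) = (44.426, -38.102). The perpendicularity gives TA at right angles to WT; with |TA| = 22.7 on the left of WT, A = T + 22.7·(-0.41945, 0.90778) = (34.904, -17.496). Then cos ∠LAT = AL·AT / (|AL||AT|), giving 141.42°.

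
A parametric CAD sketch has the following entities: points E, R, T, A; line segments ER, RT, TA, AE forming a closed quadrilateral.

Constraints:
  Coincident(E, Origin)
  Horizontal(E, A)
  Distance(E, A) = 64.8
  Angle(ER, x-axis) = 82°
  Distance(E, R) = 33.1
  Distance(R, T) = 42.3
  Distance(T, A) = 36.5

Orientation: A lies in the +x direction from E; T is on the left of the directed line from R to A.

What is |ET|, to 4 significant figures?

56.66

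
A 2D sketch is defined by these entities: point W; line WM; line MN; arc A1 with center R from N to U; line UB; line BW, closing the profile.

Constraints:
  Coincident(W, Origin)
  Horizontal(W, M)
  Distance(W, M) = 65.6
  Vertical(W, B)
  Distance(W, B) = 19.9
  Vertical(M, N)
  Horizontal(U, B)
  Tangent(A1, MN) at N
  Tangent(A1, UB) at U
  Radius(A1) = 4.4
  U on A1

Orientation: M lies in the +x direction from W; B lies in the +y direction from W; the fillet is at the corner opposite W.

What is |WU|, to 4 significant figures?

64.35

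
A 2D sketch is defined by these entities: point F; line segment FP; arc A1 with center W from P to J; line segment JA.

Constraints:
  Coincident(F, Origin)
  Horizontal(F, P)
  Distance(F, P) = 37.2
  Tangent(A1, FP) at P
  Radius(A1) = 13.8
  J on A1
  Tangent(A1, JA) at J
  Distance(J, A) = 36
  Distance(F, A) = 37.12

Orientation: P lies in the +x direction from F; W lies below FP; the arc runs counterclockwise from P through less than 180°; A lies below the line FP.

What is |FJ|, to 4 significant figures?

26.37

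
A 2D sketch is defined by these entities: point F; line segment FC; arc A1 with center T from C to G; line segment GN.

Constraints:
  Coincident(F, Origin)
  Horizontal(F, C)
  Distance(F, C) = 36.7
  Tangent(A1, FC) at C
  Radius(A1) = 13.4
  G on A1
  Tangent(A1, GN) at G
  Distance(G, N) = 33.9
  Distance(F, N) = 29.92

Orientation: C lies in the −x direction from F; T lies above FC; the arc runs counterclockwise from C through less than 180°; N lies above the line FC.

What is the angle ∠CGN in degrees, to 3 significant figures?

156°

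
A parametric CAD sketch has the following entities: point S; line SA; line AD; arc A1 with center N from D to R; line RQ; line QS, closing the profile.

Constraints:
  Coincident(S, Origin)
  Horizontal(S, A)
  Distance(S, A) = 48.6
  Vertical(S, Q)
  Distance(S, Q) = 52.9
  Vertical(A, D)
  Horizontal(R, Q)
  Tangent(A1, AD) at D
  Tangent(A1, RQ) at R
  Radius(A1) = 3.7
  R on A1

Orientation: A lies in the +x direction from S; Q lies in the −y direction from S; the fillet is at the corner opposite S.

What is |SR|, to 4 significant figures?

69.39

S is at the origin; SA is horizontal with |SA| = 48.6 and A on the +x side, so A = (48.60, 0.000). S and Q share the same x with |SQ| = 52.9 and Q on the −y side, so Q = (0.000, -52.90). The virtual corner opposite S is at (48.60, -52.90). The tangent condition forces ND to be normal to AD and since A1 is tangent to RQ there, NR ⟂ RQ, with radius 3.7, so the center N sits 3.7 in from both sides at N = (44.90, -49.20). That places the tangent points at D = (48.60, -49.20) on AD and R = (44.90, -52.90) on RQ. Then |SR| = |R − S| = 69.39.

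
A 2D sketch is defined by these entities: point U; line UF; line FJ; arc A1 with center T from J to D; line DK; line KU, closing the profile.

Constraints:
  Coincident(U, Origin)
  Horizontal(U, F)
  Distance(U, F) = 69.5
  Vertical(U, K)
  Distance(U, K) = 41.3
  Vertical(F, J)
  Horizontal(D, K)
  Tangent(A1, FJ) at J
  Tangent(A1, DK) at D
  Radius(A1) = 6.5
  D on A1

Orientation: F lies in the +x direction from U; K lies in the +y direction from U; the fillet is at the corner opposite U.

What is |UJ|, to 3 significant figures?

77.7

U is at the origin; U and F share the same y with |UF| = 69.5 and F on the +x side, so F = (69.5, 0.00). U and K share the same x with |UK| = 41.3 and K on the +y side, so K = (0.00, 41.3). The virtual corner opposite U is at (69.5, 41.3). The tangent condition forces TJ to be normal to FJ and tangency of A1 to DK means the radius TD is perpendicular to DK, with radius 6.5, so the center T sits 6.5 in from both sides at T = (63.0, 34.8). That places the tangent points at J = (69.5, 34.8) on FJ and D = (63.0, 41.3) on DK. Then |UJ| = |J − U| = 77.7.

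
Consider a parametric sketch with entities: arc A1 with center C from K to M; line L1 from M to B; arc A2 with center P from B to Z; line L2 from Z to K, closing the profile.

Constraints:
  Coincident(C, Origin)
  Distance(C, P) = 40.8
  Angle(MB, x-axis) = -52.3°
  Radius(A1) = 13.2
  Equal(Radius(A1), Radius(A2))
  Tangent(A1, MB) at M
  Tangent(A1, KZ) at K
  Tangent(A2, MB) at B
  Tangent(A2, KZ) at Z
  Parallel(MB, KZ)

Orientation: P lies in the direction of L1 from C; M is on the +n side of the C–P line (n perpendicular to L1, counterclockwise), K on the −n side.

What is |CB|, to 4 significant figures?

42.88

Tangency of A1 to both parallel lines with radius 13.2 puts M and K at C ± 13.2·n: M = (10.44, 8.072), K = (-10.44, -8.072). Equal radii place B and Z the same way about P: B = P + 13.2·n = (35.39, -24.21), Z = P − 13.2·n = (14.51, -40.35). Then |CB| = |B − C| = 42.88.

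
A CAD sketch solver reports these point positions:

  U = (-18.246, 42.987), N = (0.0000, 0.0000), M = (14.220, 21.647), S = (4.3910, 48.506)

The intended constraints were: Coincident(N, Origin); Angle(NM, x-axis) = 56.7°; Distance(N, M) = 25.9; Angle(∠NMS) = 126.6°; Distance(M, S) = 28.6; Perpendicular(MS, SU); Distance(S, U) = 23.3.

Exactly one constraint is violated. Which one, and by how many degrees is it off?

Perpendicular(MS, SU) — off by 6.40°.

N = (0.00, 0.00) ✓; NM at 56.70° ✓; |NM| = 25.90 ✓; ∠NMS = 126.6° ✓; |MS| = 28.60 ✓; ∠(MS, SU) = 83.60° ✗; |SU| = 23.30 ✓.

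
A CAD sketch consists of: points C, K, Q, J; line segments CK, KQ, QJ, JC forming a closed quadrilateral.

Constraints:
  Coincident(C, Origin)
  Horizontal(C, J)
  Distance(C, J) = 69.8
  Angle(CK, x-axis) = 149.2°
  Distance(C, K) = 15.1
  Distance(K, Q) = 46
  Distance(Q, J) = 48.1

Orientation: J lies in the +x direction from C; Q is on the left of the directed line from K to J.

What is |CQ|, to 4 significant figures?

39.11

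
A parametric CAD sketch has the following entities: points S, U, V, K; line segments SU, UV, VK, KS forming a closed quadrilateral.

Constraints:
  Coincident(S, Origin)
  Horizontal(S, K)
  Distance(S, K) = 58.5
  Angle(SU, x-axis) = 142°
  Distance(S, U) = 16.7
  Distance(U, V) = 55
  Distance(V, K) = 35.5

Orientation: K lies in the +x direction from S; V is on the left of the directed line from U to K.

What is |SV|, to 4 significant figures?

48.34

Checks: |UV| = 55.00 ✓; |VK| = 35.50 ✓.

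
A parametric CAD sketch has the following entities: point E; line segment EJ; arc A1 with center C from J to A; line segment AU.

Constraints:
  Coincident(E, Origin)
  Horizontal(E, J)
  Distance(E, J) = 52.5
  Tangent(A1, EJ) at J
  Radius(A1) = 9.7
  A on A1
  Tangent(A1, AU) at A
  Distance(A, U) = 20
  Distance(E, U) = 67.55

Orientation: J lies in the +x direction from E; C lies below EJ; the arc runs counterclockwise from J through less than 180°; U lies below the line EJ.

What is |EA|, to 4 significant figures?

48.75

E is at the origin; EJ is horizontal with |EJ| = 52.5 and J on the +x side, so J = (52.50, 0.000). The tangent condition forces CJ to be normal to EJ, so C = J + (0, -9.7) = (52.50, -9.700). Since CA ⟂ AU (tangency), |CU| = √(9.7² + 20.0²) = 22.23 regardless of where A sits on A1. So U lies on both circle(E, 67.55) and circle(C, 22.23); the below-EJ intersection is U = (60.26, -30.53). A is the foot of the tangent from U: A = (45.80, -16.71).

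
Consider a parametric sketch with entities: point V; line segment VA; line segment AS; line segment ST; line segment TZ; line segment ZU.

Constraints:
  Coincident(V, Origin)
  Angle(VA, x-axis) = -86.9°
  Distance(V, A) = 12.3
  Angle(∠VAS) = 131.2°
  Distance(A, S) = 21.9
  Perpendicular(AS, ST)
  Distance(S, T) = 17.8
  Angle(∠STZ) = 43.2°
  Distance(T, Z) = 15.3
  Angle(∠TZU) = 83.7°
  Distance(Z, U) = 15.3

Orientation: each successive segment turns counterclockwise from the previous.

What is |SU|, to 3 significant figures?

3.09

V is at the origin; VA runs at -86.9° with length 12.3, so A = (0.665, -12.3). ∠VAS = 131.2° gives AS at -38.1° from the x-axis; with |AS| = 21.9, S = (17.9, -25.8). AS ⟂ ST, so ST runs at 51.9°; with |ST| = 17.8, T = (28.9, -11.8). ∠STZ = 43.2° gives TZ at -171° from the x-axis; with |TZ| = 15.3, Z = (13.8, -14.1). ∠TZU = 83.7° gives ZU at -75.0° from the x-axis; with |ZU| = 15.3, U = (17.7, -28.9). Then |SU| = |U − S| = 3.09.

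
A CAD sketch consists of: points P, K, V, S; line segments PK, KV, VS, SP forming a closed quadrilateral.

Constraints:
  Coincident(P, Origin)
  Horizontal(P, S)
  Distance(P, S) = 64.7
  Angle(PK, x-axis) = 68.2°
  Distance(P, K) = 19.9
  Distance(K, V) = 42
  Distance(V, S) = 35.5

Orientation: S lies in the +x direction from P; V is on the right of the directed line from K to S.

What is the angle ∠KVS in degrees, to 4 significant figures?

101.6°

Checks: |KV| = 42.00 ✓; |VS| = 35.50 ✓.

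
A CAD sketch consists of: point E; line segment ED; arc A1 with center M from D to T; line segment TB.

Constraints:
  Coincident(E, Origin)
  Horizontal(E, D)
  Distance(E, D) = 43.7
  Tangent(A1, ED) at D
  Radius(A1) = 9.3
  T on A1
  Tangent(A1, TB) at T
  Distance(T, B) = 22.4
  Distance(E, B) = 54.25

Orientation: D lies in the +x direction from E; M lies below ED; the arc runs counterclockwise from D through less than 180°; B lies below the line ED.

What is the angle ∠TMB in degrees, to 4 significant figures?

67.45°

Checks: ∠(MD, DE) = 90.00° ✓; |MT| = 9.300 ✓; ∠(MT, TB) = 90.00° ✓; |TB| = 22.40 ✓; |EB| = 54.25 ✓.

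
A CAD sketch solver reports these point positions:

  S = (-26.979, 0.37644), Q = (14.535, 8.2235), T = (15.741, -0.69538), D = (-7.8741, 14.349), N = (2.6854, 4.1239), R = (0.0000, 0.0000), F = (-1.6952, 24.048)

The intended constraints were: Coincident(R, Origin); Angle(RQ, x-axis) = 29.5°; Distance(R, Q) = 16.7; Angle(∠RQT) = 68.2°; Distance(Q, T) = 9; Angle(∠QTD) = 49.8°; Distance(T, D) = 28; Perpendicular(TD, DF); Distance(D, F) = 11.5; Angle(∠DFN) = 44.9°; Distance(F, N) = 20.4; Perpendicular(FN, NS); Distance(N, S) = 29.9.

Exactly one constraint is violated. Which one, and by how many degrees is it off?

Perpendicular(FN, NS) — off by 5.20°.

R = (0.00, 0.00) ✓; RQ at 29.50° ✓; |RQ| = 16.70 ✓; ∠RQT = 68.20° ✓; |QT| = 9.000 ✓; ∠QTD = 49.80° ✓; |TD| = 28.00 ✓; ∠(TD, DF) = 90.00° ✓; |DF| = 11.50 ✓; ∠DFN = 44.90° ✓; |FN| = 20.40 ✓; ∠(FN, NS) = 95.20° ✗; |NS| = 29.90 ✓.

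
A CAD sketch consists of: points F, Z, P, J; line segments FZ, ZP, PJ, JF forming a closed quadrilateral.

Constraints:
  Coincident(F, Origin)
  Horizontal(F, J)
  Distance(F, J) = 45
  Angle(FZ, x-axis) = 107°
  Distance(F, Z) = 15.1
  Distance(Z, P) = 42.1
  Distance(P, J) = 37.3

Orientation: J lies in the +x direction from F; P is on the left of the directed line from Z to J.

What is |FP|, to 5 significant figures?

47.666

F is at the origin; F and J share the same y with |FJ| = 45.0 and J in +x, so J = (45.0, 0). FZ runs at 107.0° with |FZ| = 15.1, so Z = (-4.4148, 14.440). P is determined by |ZP| = 42.1 and |PJ| = 37.3 together: it lies at the intersection of circle(Z, 42.1) and circle(J, 37.3). With |ZJ| = 51.481, the foot of the radical line on ZJ is 29.442 from Z and the perpendicular offset is √(42.1² − 29.442²) = 30.093. Taking the left-of-ZJ solution: P = (32.286, 35.066).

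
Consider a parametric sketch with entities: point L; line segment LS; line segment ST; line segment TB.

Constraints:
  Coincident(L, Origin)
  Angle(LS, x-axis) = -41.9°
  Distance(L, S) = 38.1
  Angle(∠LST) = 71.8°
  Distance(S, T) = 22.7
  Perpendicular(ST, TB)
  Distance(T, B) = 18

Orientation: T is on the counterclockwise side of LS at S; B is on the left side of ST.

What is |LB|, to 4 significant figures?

21.16

L is at the origin; LS runs at -41.9° with length 38.1, so S = 38.1·(cos -41.9°, sin -41.9°) = (28.36, -25.44). ∠LST = 71.8°, so ST runs at -41.9° + (180° − 71.8°) = 66.30° from the x-axis; with |ST| = 22.7, T = S + 22.7·(cos 66.30°, sin 66.30°) = (37.48, -4.659). ST ⟂ TB; with |TB| = 18.0 on the left of ST, B = T + 18.0·(-0.9157, 0.4019) = (21.00, 2.576). Then |LB| = |B − L| = 21.16.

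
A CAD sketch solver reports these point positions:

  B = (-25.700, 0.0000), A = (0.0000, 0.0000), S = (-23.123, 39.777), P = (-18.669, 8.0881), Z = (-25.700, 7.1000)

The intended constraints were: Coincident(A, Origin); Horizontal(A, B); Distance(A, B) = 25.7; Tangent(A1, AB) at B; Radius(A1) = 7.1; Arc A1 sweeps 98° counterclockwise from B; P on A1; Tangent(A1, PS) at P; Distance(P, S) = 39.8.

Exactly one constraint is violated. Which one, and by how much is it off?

Distance(P, S) = 39.8 — off by 7.80.

A = (0.00, 0.00) ✓; A.y = 0.00, B.y = 0.00 ✓; |AB| = 25.70 ✓; ∠(ZB, BA) = 90.00° ✓; |ZB| = 7.100 ✓; bearing(Z→P) − bearing(Z→B) = 98.00° ✓; |ZP| = 7.100 ✓; ∠(ZP, PS) = 90.00° ✓; |PS| = 32.00 ✗.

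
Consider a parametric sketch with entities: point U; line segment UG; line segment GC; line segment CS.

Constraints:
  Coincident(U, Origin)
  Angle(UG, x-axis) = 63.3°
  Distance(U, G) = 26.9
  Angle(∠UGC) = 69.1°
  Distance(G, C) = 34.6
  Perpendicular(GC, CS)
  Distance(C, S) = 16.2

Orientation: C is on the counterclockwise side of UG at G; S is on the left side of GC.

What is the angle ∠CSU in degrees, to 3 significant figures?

110°

∠UGC = 69.1°, so GC runs at 63.3° + (180° − 69.1°) = 174° from the x-axis; with |GC| = 34.6, C = G + 34.6·(cos 174°, sin 174°) = (-22.3, 27.5). GC is perpendicular to CS; with |CS| = 16.2 on the left of GC, S = C + 16.2·(-0.101, -0.995) = (-24.0, 11.4). Then cos ∠CSU = SC·SU / (|SC||SU|), giving 110°.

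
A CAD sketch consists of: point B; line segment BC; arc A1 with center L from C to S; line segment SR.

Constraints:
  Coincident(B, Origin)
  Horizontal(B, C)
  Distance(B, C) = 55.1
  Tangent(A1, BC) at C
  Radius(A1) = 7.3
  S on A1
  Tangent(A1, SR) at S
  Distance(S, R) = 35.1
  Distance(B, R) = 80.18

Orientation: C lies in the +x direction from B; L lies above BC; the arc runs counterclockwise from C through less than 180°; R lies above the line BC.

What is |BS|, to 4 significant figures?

62.52

Checks: |LC| = 7.300 ✓; |LS| = 7.300 ✓; ∠(LS, SR) = 90.00° ✓; |SR| = 35.10 ✓; |BR| = 80.18 ✓.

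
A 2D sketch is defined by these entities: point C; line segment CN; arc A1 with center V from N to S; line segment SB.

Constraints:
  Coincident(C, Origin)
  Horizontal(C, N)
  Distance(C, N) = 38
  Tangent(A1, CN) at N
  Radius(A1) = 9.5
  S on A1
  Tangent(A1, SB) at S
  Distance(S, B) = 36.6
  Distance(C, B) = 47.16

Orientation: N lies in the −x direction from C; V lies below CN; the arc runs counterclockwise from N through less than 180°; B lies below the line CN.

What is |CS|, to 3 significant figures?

47.7

C is at the origin; C and N share the same y with |CN| = 38.0 and N on the −x side, so N = (-38.0, 0.00). A1 meets CN tangentially, so VN is at right angles to CN, so V = N + (0, -9.5) = (-38.0, -9.50). Since VS ⟂ SB (tangency), |VB| = √(9.5² + 36.6²) = 37.8 regardless of where S sits on A1. So B lies on both circle(C, 47.16) and circle(V, 37.8); the below-CN intersection is B = (-20.0, -42.7). S is the foot of the tangent from B: S = (-44.9, -16.0).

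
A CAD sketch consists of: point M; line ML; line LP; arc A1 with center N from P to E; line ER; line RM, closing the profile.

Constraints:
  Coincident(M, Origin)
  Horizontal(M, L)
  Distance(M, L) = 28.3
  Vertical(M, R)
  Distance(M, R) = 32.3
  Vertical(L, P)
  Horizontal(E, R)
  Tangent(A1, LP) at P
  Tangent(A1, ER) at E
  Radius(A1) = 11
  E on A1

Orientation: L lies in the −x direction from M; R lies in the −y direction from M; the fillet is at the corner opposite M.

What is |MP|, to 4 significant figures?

35.42

M is at the origin; M and L share the same y with |ML| = 28.3 and L on the −x side, so L = (-28.30, 0.000). MR is vertical with |MR| = 32.3 and R on the −y side, so R = (0.000, -32.30). The virtual corner opposite M is at (-28.30, -32.30). Since A1 is tangent to LP there, NP ⟂ LP and A1 meets ER tangentially, so NE is at right angles to ER, with radius 11.0, so the center N sits 11.0 in from both sides at N = (-17.30, -21.30). That places the tangent points at P = (-28.30, -21.30) on LP and E = (-17.30, -32.30) on ER. Then |MP| = |P − M| = 35.42.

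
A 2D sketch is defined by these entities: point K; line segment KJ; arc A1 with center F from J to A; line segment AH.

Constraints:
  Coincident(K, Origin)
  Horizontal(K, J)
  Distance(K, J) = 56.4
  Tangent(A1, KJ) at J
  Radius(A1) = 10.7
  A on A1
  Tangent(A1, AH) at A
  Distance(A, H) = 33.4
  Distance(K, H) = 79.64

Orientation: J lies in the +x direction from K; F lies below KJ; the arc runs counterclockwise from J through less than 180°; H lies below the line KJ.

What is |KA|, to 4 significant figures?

50.35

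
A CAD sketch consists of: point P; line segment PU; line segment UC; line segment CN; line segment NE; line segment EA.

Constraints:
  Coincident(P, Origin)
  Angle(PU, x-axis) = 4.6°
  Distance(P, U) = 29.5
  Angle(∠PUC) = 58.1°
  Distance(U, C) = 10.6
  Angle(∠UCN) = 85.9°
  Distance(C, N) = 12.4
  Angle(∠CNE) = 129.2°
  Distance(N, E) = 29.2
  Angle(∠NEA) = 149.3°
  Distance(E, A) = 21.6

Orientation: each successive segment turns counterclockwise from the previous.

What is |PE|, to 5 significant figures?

30.048

∠UCN = 85.9° gives CN at -139.40° from the x-axis; with |CN| = 12.4, N = (13.685, 2.8172). ∠CNE = 129.2° gives NE at -88.600° from the x-axis; with |NE| = 29.2, E = (14.398, -26.374). Then |PE| = |E − P| = 30.048.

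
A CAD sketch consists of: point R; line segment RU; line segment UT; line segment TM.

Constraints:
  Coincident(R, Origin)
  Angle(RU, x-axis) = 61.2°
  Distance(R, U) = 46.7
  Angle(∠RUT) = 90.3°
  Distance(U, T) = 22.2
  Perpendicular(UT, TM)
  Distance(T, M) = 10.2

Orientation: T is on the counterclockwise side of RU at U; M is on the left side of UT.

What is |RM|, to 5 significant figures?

42.848

R is at the origin; RU runs at 61.2° with length 46.7, so U = 46.7·(cos 61.2°, sin 61.2°) = (22.498, 40.924). ∠RUT = 90.3°, so UT runs at 61.2° + (180° − 90.3°) = 150.90° from the x-axis; with |UT| = 22.2, T = U + 22.2·(cos 150.90°, sin 150.90°) = (3.1002, 51.720). The perpendicularity gives TM at right angles to UT; with |TM| = 10.2 on the left of UT, M = T + 10.2·(-0.48634, -0.87377) = (-1.8605, 42.808). Then |RM| = |M − R| = 42.848.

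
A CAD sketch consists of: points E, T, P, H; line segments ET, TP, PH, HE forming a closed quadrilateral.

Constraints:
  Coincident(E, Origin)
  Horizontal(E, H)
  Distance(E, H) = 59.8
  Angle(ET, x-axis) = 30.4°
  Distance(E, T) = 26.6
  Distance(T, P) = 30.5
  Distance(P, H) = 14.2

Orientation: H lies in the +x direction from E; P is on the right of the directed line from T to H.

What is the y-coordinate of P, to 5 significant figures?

-5.6022

E is at the origin; EH is horizontal with |EH| = 59.8 and H in +x, so H = (59.8, 0). ET runs at 30.4° with |ET| = 26.6, so T = (22.943, 13.460). P is determined by |TP| = 30.5 and |PH| = 14.2 together: it lies at the intersection of circle(T, 30.5) and circle(H, 14.2). With |TH| = 39.238, the foot of the radical line on TH is 28.904 from T and the perpendicular offset is √(30.5² − 28.904²) = 9.7384. Taking the right-of-TH solution: P = (46.752, -5.6022).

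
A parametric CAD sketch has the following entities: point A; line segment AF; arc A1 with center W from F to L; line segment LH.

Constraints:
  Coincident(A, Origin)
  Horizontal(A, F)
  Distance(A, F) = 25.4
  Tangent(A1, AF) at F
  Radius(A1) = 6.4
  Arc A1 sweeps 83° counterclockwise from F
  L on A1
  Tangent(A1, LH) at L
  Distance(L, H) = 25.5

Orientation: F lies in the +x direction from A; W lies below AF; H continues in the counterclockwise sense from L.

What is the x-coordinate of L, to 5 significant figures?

19.048

A is at the origin; A and F share the same y with |AF| = 25.4 and F on the +x side, so F = (25.400, 0.0000). The tangent condition forces WF to be normal to AF, so W = F + (0, -6.4) = (25.400, -6.4000). On A1, F sits at bearing 90° from W; an 83° counterclockwise sweep puts L at bearing 173°, so L = W + 6.4·(cos 173°, sin 173°) = (19.048, -5.6200). So L.x = 19.048.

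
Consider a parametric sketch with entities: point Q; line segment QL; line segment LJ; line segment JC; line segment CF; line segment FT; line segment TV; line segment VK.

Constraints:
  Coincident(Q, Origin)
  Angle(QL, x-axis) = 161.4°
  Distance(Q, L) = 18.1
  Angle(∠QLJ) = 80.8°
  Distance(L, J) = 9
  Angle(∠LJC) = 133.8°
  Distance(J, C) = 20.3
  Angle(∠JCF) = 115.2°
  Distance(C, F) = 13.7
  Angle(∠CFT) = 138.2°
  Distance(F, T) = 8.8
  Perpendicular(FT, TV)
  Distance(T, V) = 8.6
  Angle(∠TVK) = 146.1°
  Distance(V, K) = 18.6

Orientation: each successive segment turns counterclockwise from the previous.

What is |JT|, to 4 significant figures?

31.49

Q is at the origin; QL runs at 161.4° with length 18.1, so L = (-17.15, 5.773). ∠QLJ = 80.8° gives LJ at -99.40° from the x-axis; with |LJ| = 9.0, J = (-18.62, -3.106). ∠LJC = 133.8° gives JC at -53.20° from the x-axis; with |JC| = 20.3, C = (-6.464, -19.36). ∠JCF = 115.2° gives CF at 11.60° from the x-axis; with |CF| = 13.7, F = (6.956, -16.61). ∠CFT = 138.2° gives FT at 53.40° from the x-axis; with |FT| = 8.8, T = (12.20, -9.541). Then |JT| = |T − J| = 31.49.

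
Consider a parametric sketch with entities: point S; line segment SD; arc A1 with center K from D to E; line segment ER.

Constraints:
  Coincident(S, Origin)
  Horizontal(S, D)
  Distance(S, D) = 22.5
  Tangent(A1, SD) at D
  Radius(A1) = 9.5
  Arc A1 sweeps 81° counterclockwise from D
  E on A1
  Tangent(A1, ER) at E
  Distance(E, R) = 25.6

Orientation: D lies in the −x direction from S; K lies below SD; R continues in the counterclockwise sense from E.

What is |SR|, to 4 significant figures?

48.96

S is at the origin; S and D share the same y with |SD| = 22.5 and D on the −x side, so D = (-22.50, 0.000). Since A1 is tangent to SD there, KD ⟂ SD, so K = D + (0, -9.5) = (-22.50, -9.500). On A1, D sits at bearing 90° from K; an 81° counterclockwise sweep puts E at bearing 171°, so E = K + 9.5·(cos 171°, sin 171°) = (-31.88, -8.014). Since A1 is tangent to ER there, KE ⟂ ER, so ER runs along (−sin 171°, cos 171°); with |ER| = 25.6, R = (-35.89, -33.30). Then |SR| = |R − S| = 48.96.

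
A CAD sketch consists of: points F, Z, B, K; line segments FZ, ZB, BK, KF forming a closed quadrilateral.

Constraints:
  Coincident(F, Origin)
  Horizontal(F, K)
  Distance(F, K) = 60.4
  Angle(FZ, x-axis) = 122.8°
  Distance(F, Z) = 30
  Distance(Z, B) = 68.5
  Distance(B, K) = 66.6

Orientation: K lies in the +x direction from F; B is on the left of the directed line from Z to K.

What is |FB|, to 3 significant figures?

75.4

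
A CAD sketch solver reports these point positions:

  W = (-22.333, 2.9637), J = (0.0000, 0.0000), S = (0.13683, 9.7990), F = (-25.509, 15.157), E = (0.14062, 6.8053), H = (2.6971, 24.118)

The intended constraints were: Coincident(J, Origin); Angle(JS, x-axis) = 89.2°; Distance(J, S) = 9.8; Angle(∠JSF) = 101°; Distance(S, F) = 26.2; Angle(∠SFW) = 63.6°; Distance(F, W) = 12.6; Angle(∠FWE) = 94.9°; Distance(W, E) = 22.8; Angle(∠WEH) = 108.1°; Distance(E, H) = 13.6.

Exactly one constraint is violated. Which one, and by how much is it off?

Distance(E, H) = 13.6 — off by 3.90.

J = (0.00, 0.00) ✓; JS at 89.20° ✓; |JS| = 9.800 ✓; ∠JSF = 101.0° ✓; |SF| = 26.20 ✓; ∠SFW = 63.60° ✓; |FW| = 12.60 ✓; ∠FWE = 94.90° ✓; |WE| = 22.80 ✓; ∠WEH = 108.1° ✓; |EH| = 17.50 ✗.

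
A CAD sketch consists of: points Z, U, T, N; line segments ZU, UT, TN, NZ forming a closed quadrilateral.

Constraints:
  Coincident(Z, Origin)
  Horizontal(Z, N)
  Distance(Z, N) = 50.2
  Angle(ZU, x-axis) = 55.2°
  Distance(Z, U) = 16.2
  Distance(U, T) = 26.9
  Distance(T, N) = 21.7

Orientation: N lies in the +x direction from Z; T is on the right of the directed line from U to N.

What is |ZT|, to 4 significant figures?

29.47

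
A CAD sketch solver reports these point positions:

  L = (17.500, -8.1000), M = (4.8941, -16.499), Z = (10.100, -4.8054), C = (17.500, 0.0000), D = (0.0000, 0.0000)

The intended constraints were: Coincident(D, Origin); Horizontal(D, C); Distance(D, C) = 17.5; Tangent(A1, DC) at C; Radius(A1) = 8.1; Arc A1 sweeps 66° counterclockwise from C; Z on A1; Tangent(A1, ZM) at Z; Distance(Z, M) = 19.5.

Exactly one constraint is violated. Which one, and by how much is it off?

Distance(Z, M) = 19.5 — off by 6.70.

D = (0.00, 0.00) ✓; D.y = 0.00, C.y = 0.00 ✓; |DC| = 17.50 ✓; ∠(LC, CD) = 90.00° ✓; |LC| = 8.100 ✓; bearing(L→Z) − bearing(L→C) = 66.00° ✓; |LZ| = 8.100 ✓; ∠(LZ, ZM) = 90.00° ✓; |ZM| = 12.80 ✗.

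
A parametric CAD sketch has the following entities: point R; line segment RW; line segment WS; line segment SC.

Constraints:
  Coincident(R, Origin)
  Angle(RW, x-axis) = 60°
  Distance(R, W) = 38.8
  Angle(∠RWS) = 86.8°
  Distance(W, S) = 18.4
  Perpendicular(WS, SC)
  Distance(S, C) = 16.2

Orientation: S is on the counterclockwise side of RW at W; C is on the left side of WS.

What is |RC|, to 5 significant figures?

27.777

R is at the origin; RW runs at 60.0° with length 38.8, so W = 38.8·(cos 60.0°, sin 60.0°) = (19.400, 33.602). ∠RWS = 86.8°, so WS runs at 60.0° + (180° − 86.8°) = 153.20° from the x-axis; with |WS| = 18.4, S = W + 18.4·(cos 153.20°, sin 153.20°) = (2.9764, 41.898). The perpendicularity gives SC at right angles to WS; with |SC| = 16.2 on the left of WS, C = S + 16.2·(-0.45088, -0.89259) = (-4.3278, 27.438). Then |RC| = |C − R| = 27.777.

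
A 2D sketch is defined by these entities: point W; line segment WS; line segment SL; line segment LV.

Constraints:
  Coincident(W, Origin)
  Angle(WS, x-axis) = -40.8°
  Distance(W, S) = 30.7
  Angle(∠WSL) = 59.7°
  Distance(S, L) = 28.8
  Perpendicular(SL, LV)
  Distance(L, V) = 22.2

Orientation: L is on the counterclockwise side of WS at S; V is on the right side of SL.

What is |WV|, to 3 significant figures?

50.5

W is at the origin; WS runs at -40.8° with length 30.7, so S = 30.7·(cos -40.8°, sin -40.8°) = (23.2, -20.1). ∠WSL = 59.7°, so SL runs at -40.8° + (180° − 59.7°) = 79.5° from the x-axis; with |SL| = 28.8, L = S + 28.8·(cos 79.5°, sin 79.5°) = (28.5, 8.26). SL ⟂ LV; with |LV| = 22.2 on the right of SL, V = L + 22.2·(0.983, -0.182) = (50.3, 4.21). Then |WV| = |V − W| = 50.5.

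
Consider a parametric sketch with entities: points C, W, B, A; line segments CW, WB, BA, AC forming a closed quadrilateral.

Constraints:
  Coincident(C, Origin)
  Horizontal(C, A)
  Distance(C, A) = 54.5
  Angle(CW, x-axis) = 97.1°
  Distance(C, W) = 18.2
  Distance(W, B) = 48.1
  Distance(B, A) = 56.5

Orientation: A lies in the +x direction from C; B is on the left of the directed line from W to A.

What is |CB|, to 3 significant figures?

60.9

C is at the origin; C and A share the same y with |CA| = 54.5 and A in +x, so A = (54.5, 0). CW runs at 97.1° with |CW| = 18.2, so W = (-2.25, 18.1). B is determined by |WB| = 48.1 and |BA| = 56.5 together: it lies at the intersection of circle(W, 48.1) and circle(A, 56.5). With |WA| = 59.6, the foot of the radical line on WA is 22.4 from W and the perpendicular offset is √(48.1² − 22.4²) = 42.6. Taking the left-of-WA solution: B = (32.0, 51.8).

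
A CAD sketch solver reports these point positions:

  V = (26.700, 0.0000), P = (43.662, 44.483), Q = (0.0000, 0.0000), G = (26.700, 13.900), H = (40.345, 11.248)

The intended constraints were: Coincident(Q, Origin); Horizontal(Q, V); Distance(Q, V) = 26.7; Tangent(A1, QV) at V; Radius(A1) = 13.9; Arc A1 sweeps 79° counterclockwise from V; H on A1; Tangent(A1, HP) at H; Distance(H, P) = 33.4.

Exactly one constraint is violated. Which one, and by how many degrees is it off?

Tangent(A1, HP) at H — off by 5.30°.

Q = (0.00, 0.00) ✓; Q.y = 0.00, V.y = 0.00 ✓; |QV| = 26.70 ✓; ∠(GV, VQ) = 90.00° ✓; |GV| = 13.90 ✓; bearing(G→H) − bearing(G→V) = 79.00° ✓; |GH| = 13.90 ✓; ∠(GH, HP) = 84.70° ✗; |HP| = 33.40 ✓.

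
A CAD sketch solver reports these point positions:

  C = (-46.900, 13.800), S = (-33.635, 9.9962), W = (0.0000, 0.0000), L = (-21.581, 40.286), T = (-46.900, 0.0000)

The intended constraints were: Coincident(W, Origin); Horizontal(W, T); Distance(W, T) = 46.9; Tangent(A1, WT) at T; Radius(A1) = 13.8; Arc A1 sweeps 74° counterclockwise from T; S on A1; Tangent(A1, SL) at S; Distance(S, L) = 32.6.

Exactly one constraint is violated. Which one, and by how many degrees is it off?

Tangent(A1, SL) at S — off by 5.70°.

W = (0.00, 0.00) ✓; W.y = 0.00, T.y = 0.00 ✓; |WT| = 46.90 ✓; ∠(CT, TW) = 90.00° ✓; |CT| = 13.80 ✓; bearing(C→S) − bearing(C→T) = 74.00° ✓; |CS| = 13.80 ✓; ∠(CS, SL) = 95.70° ✗; |SL| = 32.60 ✓.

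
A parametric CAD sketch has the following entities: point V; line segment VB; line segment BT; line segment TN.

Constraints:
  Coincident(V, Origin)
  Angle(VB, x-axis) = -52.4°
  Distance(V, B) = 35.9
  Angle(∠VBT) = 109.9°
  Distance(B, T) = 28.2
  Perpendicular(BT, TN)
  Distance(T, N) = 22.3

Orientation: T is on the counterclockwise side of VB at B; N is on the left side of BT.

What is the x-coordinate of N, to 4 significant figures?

41.99

V is at the origin; VB runs at -52.4° with length 35.9, so B = 35.9·(cos -52.4°, sin -52.4°) = (21.90, -28.44). ∠VBT = 109.9°, so BT runs at -52.4° + (180° − 109.9°) = 17.70° from the x-axis; with |BT| = 28.2, T = B + 28.2·(cos 17.70°, sin 17.70°) = (48.77, -19.87). BT ⟂ TN; with |TN| = 22.3 on the left of BT, N = T + 22.3·(-0.3040, 0.9527) = (41.99, 1.375). So N.x = 41.99.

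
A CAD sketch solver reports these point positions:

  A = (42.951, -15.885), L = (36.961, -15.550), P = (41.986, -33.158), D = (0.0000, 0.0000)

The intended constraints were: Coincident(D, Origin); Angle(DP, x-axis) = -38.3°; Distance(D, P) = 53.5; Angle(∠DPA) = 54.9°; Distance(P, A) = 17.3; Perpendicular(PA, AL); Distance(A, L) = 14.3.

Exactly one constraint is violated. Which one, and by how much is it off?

Distance(A, L) = 14.3 — off by 8.30.

D = (0.00, 0.00) ✓; DP at -38.30° ✓; |DP| = 53.50 ✓; ∠DPA = 54.90° ✓; |PA| = 17.30 ✓; ∠(PA, AL) = 90.00° ✓; |AL| = 5.999 ✗.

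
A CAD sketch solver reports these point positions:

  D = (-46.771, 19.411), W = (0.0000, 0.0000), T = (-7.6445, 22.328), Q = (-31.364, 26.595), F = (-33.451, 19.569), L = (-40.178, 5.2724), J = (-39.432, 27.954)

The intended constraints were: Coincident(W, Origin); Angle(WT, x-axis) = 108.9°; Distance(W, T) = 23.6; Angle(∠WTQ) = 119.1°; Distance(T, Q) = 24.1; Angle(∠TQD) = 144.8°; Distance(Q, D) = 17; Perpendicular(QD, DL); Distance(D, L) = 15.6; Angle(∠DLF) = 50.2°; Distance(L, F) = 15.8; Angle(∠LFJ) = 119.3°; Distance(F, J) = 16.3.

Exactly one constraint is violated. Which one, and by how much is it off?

Distance(F, J) = 16.3 — off by 6.00.

W = (0.00, 0.00) ✓; WT at 108.9° ✓; |WT| = 23.60 ✓; ∠WTQ = 119.1° ✓; |TQ| = 24.10 ✓; ∠TQD = 144.8° ✓; |QD| = 17.00 ✓; ∠(QD, DL) = 90.00° ✓; |DL| = 15.60 ✓; ∠DLF = 50.20° ✓; |LF| = 15.80 ✓; ∠LFJ = 119.3° ✓; |FJ| = 10.30 ✗.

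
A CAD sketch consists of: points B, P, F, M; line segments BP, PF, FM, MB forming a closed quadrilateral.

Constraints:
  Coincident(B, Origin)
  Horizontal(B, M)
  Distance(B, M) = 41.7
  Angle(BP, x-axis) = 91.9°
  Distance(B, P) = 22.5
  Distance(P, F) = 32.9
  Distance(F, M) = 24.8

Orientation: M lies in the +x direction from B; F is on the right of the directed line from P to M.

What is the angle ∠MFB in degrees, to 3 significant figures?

153°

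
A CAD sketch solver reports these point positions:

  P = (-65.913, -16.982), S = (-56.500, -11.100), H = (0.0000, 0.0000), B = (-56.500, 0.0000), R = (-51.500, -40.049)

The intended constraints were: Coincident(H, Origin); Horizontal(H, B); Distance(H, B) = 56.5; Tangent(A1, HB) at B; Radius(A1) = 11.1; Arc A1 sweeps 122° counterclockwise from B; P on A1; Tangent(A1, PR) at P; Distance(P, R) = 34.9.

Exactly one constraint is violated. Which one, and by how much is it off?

Distance(P, R) = 34.9 — off by 7.70.

H = (0.00, 0.00) ✓; H.y = 0.00, B.y = 0.00 ✓; |HB| = 56.50 ✓; ∠(SB, BH) = 90.00° ✓; |SB| = 11.10 ✓; bearing(S→P) − bearing(S→B) = 122.0° ✓; |SP| = 11.10 ✓; ∠(SP, PR) = 90.00° ✓; |PR| = 27.20 ✗.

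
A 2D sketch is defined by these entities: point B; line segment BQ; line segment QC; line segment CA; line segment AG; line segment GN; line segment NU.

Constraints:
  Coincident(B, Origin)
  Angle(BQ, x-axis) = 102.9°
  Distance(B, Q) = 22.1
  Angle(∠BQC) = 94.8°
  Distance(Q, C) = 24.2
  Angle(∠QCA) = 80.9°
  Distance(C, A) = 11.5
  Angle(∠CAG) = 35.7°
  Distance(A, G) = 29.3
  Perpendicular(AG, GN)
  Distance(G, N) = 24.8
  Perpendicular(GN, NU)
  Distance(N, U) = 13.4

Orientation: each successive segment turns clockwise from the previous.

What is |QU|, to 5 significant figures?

39.957

B is at the origin; BQ runs at 102.9° with length 22.1, so Q = (-4.9338, 21.542). ∠BQC = 94.8° gives QC at 17.700° from the x-axis; with |QC| = 24.2, C = (18.121, 28.900). ∠QCA = 80.9° gives CA at -81.400° from the x-axis; with |CA| = 11.5, A = (19.840, 17.529). ∠CAG = 35.7° gives AG at 134.30° from the x-axis; with |AG| = 29.3, G = (-0.62333, 38.499). AG ⟂ GN, so GN runs at 44.300°; with |GN| = 24.8, N = (17.126, 55.820). GN is perpendicular to NU, so NU runs at -45.700°; with |NU| = 13.4, U = (26.485, 46.229). Then |QU| = |U − Q| = 39.957.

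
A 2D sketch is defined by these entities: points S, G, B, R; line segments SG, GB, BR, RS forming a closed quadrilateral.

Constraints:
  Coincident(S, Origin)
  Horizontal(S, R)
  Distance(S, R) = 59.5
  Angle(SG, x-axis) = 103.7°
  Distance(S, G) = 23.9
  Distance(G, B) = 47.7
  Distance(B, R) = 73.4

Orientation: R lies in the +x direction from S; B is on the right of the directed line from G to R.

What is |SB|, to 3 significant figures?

26.2

Checks: |GB| = 47.70 ✓; |BR| = 73.40 ✓.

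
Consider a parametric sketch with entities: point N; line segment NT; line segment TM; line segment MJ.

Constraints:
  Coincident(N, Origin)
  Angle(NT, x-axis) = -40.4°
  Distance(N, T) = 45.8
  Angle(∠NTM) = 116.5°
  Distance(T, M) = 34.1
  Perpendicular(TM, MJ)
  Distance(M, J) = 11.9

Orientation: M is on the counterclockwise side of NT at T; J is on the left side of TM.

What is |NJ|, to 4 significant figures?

61.81

N is at the origin; NT runs at -40.4° with length 45.8, so T = 45.8·(cos -40.4°, sin -40.4°) = (34.88, -29.68). ∠NTM = 116.5°, so TM runs at -40.4° + (180° − 116.5°) = 23.10° from the x-axis; with |TM| = 34.1, M = T + 34.1·(cos 23.10°, sin 23.10°) = (66.24, -16.31). TM is perpendicular to MJ; with |MJ| = 11.9 on the left of TM, J = M + 11.9·(-0.3923, 0.9198) = (61.58, -5.359). Then |NJ| = |J − N| = 61.81.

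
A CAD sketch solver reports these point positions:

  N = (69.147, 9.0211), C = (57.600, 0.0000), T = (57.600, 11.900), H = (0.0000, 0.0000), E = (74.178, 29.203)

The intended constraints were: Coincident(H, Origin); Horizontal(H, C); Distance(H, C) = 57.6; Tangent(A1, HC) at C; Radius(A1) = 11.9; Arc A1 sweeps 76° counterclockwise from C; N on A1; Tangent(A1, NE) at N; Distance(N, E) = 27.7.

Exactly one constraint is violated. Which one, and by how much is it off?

Distance(N, E) = 27.7 — off by 6.90.

H = (0.00, 0.00) ✓; H.y = 0.00, C.y = 0.00 ✓; |HC| = 57.60 ✓; ∠(TC, CH) = 90.00° ✓; |TC| = 11.90 ✓; bearing(T→N) − bearing(T→C) = 76.00° ✓; |TN| = 11.90 ✓; ∠(TN, NE) = 90.00° ✓; |NE| = 20.80 ✗.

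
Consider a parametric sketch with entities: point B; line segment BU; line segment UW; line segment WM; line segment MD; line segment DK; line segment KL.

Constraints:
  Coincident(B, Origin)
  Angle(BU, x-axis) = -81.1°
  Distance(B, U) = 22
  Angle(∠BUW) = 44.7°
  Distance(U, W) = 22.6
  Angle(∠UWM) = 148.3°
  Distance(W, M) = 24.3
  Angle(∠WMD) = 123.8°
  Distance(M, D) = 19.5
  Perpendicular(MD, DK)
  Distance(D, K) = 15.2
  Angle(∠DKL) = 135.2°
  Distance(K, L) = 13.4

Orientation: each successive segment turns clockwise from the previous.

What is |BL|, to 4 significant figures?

8.892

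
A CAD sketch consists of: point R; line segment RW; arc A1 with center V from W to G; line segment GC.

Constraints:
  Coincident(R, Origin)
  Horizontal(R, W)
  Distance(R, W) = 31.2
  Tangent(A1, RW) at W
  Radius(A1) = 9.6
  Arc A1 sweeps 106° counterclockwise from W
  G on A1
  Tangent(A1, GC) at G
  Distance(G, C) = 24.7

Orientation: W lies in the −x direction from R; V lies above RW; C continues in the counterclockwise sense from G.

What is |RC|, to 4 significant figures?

46.08

On A1, W sits at bearing -90° from V; a 106° counterclockwise sweep puts G at bearing 16°, so G = V + 9.6·(cos 16°, sin 16°) = (-21.97, 12.25). The tangent condition forces VG to be normal to GC, so GC runs along (−sin 16°, cos 16°); with |GC| = 24.7, C = (-28.78, 35.99). Then |RC| = |C − R| = 46.08.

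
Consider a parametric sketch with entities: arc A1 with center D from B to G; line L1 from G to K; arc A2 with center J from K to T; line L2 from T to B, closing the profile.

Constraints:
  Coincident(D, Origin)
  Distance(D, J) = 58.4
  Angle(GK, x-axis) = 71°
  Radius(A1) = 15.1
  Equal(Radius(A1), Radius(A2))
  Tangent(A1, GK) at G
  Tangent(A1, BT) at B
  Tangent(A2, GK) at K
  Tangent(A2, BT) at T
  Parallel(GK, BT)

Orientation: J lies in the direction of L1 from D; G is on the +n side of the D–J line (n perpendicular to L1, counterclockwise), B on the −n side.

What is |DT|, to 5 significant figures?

60.321

Tangency of A1 to both parallel lines with radius 15.1 puts G and B at D ± 15.1·n: G = (-14.277, 4.9161), B = (14.277, -4.9161). Equal radii place K and T the same way about J: K = J + 15.1·n = (4.7358, 60.134), T = J − 15.1·n = (33.291, 50.302). Then |DT| = |T − D| = 60.321.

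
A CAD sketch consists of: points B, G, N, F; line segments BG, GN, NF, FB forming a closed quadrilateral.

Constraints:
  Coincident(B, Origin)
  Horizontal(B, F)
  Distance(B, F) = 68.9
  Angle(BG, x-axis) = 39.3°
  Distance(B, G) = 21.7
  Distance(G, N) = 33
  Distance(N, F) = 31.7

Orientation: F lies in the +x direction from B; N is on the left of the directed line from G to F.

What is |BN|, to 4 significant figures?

53.80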